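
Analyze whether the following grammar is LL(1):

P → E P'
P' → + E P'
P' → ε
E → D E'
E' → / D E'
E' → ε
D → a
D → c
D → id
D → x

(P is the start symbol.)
Yes, the grammar is LL(1).

A grammar is LL(1) if for each non-terminal N with multiple productions, the predict sets of those productions are pairwise disjoint, where PREDICT(N → α) = (FIRST(α) \ {ε}) ∪ (FOLLOW(N) if α ⇒* ε).

Relevant sets:
  FOLLOW(P') = { $ }
  FOLLOW(E') = { $, '+' }

For P':
  PREDICT(P' → '+' E P') = { '+' }
  PREDICT(P' → ε) = { $ }
For E':
  PREDICT(E' → '/' D E') = { '/' }
  PREDICT(E' → ε) = { $, '+' }
For D:
  PREDICT(D → a) = { 'a' }
  PREDICT(D → c) = { 'c' }
  PREDICT(D → id) = { 'id' }
  PREDICT(D → x) = { 'x' }
P, E have a single production, so nothing to check there.

All predict sets are disjoint. The grammar IS LL(1).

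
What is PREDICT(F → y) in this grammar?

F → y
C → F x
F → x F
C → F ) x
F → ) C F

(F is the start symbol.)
PREDICT(F → y) = (FIRST(RHS) \ {ε}) ∪ (FOLLOW(F) if ε ∈ FIRST(RHS), i.e. RHS ⇒* ε)
FIRST(y) = { 'y' }
ε ∉ FIRST(y), so FOLLOW(F) is not added.
PREDICT(F → y) = { 'y' }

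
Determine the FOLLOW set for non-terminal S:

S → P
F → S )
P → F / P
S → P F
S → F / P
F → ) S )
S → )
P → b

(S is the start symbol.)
{ $, ')' }

To compute FOLLOW(S), find every occurrence of S on a right-hand side N → α S β: add FIRST(β) \ {ε}, and if β is empty or nullable also add FOLLOW(N). Iterate to a fixed point.

S is the start symbol, so $ ∈ FOLLOW(S).
In F → S ): S is followed by ')', add FIRST(')') \ {ε} = { ')' }
In F → ) S ): S is followed by ')', add FIRST(')') \ {ε} = { ')' }

Taking the union: FOLLOW(S) = { $, ')' }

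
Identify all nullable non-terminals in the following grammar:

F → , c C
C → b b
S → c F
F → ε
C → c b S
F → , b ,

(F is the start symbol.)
{ 'F' }

ε-productions: F → ε
So F is immediately nullable.
No further non-terminal can be added: every production for the remaining non-terminals contains a terminal or a non-nullable non-terminal.
Nullable = { 'F' }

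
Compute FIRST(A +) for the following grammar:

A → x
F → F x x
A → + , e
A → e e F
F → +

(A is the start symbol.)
{ '+', 'e', 'x' }

FIRST sets of the non-terminals involved (from the grammar, by fixed-point iteration):
  FIRST(A) = { '+', 'e', 'x' }

To compute FIRST(A +), process the symbols left to right:
Symbol A is a non-terminal. Add FIRST(A) \ {ε} = { '+', 'e', 'x' }
A is not nullable (ε ∉ FIRST(A)), so stop here.
FIRST(A +) = { '+', 'e', 'x' }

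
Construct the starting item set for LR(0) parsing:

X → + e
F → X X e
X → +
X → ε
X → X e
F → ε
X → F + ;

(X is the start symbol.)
First, augment the grammar with X' → X
I₀ = CLOSURE({ [X' → . X] }):
  [X' → . X] has the dot before X: add [X → . + e], [X → . +], [X → .], [X → . X e], [X → . F + ;]
  [X → . F + ;] has the dot before F: add [F → . X X e], [F → .]
No further items can be added.

I₀ = { [F → . X X e], [F → .], [X → . + e], [X → . +], [X → . F + ;], [X → . X e], [X → .], [X' → . X] }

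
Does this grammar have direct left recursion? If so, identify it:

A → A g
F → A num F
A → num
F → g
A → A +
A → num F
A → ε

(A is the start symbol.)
Direct left recursion occurs when N → N α for some non-terminal N (the right-hand side begins with the left-hand side itself).

A → A g: LEFT RECURSIVE (starts with A)
F → A num F: starts with A
A → num: starts with num
F → g: starts with g
A → A +: LEFT RECURSIVE (starts with A)
A → num F: starts with num
A → ε: starts with ε

The grammar has direct left recursion on: A.

Answer: Yes, A is left-recursive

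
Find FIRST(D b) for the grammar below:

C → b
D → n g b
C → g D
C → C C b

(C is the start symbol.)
FIRST sets of the non-terminals involved (from the grammar, by fixed-point iteration):
  FIRST(D) = { 'n' }

To compute FIRST(D b), process the symbols left to right:
Symbol D is a non-terminal. Add FIRST(D) \ {ε} = { 'n' }
D is not nullable (ε ∉ FIRST(D)), so stop here.
FIRST(D b) = { 'n' }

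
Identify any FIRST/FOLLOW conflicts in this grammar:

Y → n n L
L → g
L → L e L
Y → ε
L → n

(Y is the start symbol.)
No FIRST/FOLLOW conflicts.

A FIRST/FOLLOW conflict occurs when a non-terminal N has a nullable alternative N → β (β ⇒* ε) and another alternative N → α with FIRST(α) ∩ FOLLOW(N) ≠ ∅: on such a lookahead the parser cannot decide between expanding α and letting N vanish via β.

Nullable non-terminals: Y.

Y: nullable alternative(s) Y → ε; FOLLOW(Y) = { $ }
  Y → n n L: FIRST \ {ε} = { 'n' } — disjoint from FOLLOW(Y)
  Y → ε: FIRST \ {ε} = { } — this is the only nullable alternative, skip

L has no nullable alternative, so no FIRST/FOLLOW check is needed there.

No FIRST/FOLLOW conflicts found.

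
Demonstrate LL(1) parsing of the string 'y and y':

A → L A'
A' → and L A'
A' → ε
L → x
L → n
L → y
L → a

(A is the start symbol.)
LL(1) parsing maintains a stack (initially the start symbol over $) and the input. At each step: if the stack top is a terminal, match it against the current input token; if it is a non-terminal N, replace it with the RHS of M[N, lookahead] (the unique production whose predict set contains the lookahead).

Stack is shown with the top on the left.

Stack       Input      Action
-----------------------------
A $         y and y $  output A → L A'
L A' $      y and y $  output L → y
y A' $      y and y $  match 'y'
A' $        and y $    output A' → and L A'
and L A' $  and y $    match 'and'
L A' $      y $        output L → y
y A' $      y $        match 'y'
A' $        $          output A' → ε
$           $          accept

The string is accepted.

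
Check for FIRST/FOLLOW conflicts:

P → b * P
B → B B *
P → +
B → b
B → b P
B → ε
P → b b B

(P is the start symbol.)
A FIRST/FOLLOW conflict occurs when a non-terminal N has a nullable alternative N → β (β ⇒* ε) and another alternative N → α with FIRST(α) ∩ FOLLOW(N) ≠ ∅: on such a lookahead the parser cannot decide between expanding α and letting N vanish via β.

Nullable non-terminals: B.
FIRST sets used below: FIRST(B) = { '*', 'b', ε }

B: nullable alternative(s) B → ε; FOLLOW(B) = { $, '*', 'b' }
  B → B B *: FIRST \ {ε} = { '*', 'b' } — overlaps FOLLOW(B) on { '*', 'b' }: CONFLICT
  B → b: FIRST \ {ε} = { 'b' } — overlaps FOLLOW(B) on { 'b' }: CONFLICT
  B → b P: FIRST \ {ε} = { 'b' } — overlaps FOLLOW(B) on { 'b' }: CONFLICT
  B → ε: FIRST \ {ε} = { } — this is the only nullable alternative, skip

P has no nullable alternative, so no FIRST/FOLLOW check is needed there.

So the grammar has 3 FIRST/FOLLOW conflicts (marked CONFLICT above).

Answer: Yes. B → B B '*' with FOLLOW(B) on { '*', 'b' }; B → b with FOLLOW(B) on { 'b' }; B → b P with FOLLOW(B) on { 'b' }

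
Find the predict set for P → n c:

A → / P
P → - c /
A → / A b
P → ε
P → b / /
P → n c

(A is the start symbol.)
PREDICT(P → n c) = (FIRST(RHS) \ {ε}) ∪ (FOLLOW(P) if ε ∈ FIRST(RHS), i.e. RHS ⇒* ε)
FIRST(n c) = { 'n' }
ε ∉ FIRST(n c), so FOLLOW(P) is not added.
PREDICT(P → n c) = { 'n' }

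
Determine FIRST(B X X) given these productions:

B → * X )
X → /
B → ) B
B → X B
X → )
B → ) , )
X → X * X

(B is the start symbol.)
{ ')', '*', '/' }

FIRST sets of the non-terminals involved (from the grammar, by fixed-point iteration):
  FIRST(B) = { ')', '*', '/' }

To compute FIRST(B X X), process the symbols left to right:
Symbol B is a non-terminal. Add FIRST(B) \ {ε} = { ')', '*', '/' }
B is not nullable (ε ∉ FIRST(B)), so stop here.
FIRST(B X X) = { ')', '*', '/' }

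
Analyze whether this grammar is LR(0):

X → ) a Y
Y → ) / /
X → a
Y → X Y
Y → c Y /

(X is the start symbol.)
Yes, the grammar is LR(0)

A grammar is LR(0) if no state in the canonical LR(0) collection has:
  - both a shift item (dot before a terminal) and a complete item (shift-reduce conflict), or
  - two or more complete items (reduce-reduce conflict; the accept item [X' → X .] counts as a complete item here).

Augment with X' → X and build the canonical LR(0) collection (I0 = CLOSURE({[X' → . X]}), then GOTO on every symbol after a dot until no new states appear). It has 14 states:
  I0: { [X → . ) a Y], [X → . a], [X' → . X] }  — shift
  I1: { [X → ) . a Y] }  — shift
  I2: { [X' → X .] }  — accept
  I3: { [X → a .] }  — reduce
  I4: { [X → ) a . Y], [X → . ) a Y], [X → . a], [Y → . ) / /], [Y → . X Y], [Y → . c Y /] }  — shift
  I5: { [X → ) . a Y], [Y → ) . / /] }  — shift
  I6: { [X → . ) a Y], [X → . a], [Y → . ) / /], [Y → . X Y], [Y → . c Y /], [Y → X . Y] }  — shift
  I7: { [X → ) a Y .] }  — reduce
  I8: { [X → . ) a Y], [X → . a], [Y → . ) / /], [Y → . X Y], [Y → . c Y /], [Y → c . Y /] }  — shift
  I9: { [Y → c Y . /] }  — shift
  I10: { [Y → c Y / .] }  — reduce
  I11: { [Y → X Y .] }  — reduce
  I12: { [Y → ) / . /] }  — shift
  I13: { [Y → ) / / .] }  — reduce

Every state is either a pure shift/goto state or contains exactly one complete item and nothing to shift — no conflicts. The grammar is LR(0).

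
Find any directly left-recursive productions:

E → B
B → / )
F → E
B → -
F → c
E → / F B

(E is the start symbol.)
No direct left recursion

Direct left recursion occurs when N → N α for some non-terminal N (the right-hand side begins with the left-hand side itself).

E → B: starts with B
B → / ): starts with '/'
F → E: starts with E
B → -: starts with '-'
F → c: starts with c
E → / F B: starts with '/'

No direct left recursion found.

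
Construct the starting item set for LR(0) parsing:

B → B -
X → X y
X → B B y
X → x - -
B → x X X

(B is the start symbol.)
{ [B → . B -], [B → . x X X], [B' → . B] }

First, augment the grammar with B' → B
I₀ = CLOSURE({ [B' → . B] }):
  [B' → . B] has the dot before B: add [B → . B -], [B → . x X X]
No further items can be added.

I₀ = { [B → . B -], [B → . x X X], [B' → . B] }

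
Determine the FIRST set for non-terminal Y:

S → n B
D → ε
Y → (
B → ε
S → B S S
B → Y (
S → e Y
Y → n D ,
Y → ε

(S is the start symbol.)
From Y → (:
  - '(' is a terminal: add '(' and stop
From Y → n D ,:
  - n is a terminal: add 'n' and stop
From Y → ε:
  - ε-production, so ε ∈ FIRST(Y)

Collecting: FIRST(Y) = { '(', 'n', ε }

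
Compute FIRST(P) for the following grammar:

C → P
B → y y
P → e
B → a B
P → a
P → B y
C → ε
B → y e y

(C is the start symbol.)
{ 'a', 'e', 'y' }

To compute FIRST(P), examine every production with P on the left-hand side, reading each right-hand side left to right until a non-nullable symbol is reached.

FIRST sets of the other non-terminals involved (by the same procedure, iterated to a fixed point):
  FIRST(B) = { 'a', 'y' }

From P → e:
  - e is a terminal: add 'e' and stop
From P → a:
  - a is a terminal: add 'a' and stop
From P → B y:
  - B is a non-terminal: add FIRST(B) \ {ε} = { 'a', 'y' }
    B is not nullable, so stop

Collecting: FIRST(P) = { 'a', 'e', 'y' }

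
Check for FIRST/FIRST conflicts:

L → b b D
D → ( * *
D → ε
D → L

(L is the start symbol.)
No FIRST/FIRST conflicts.

A FIRST/FIRST conflict occurs when two productions N → α and N → β for the same non-terminal have FIRST(α) ∩ FIRST(β) ≠ ∅ (with ε ∈ FIRST of a nullable right-hand side, so two nullable alternatives also conflict).

FIRST sets of the non-terminals at (or reachable through a nullable prefix from) the front of some alternative:
  FIRST(L) = { 'b' }

Productions for D:
  D → ( * *: FIRST = { '(' }
  D → ε: FIRST = { ε }
  D → L: FIRST = { 'b' }
L has only one production, so no FIRST/FIRST conflict is possible there.

All alternatives of each non-terminal have pairwise disjoint FIRST sets.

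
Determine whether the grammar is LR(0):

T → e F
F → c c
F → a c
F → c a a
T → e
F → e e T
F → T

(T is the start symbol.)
No. Shift-reduce conflict between [T → e .] and [F → . a c]

A grammar is LR(0) if no state in the canonical LR(0) collection has:
  - both a shift item (dot before a terminal) and a complete item (shift-reduce conflict), or
  - two or more complete items (reduce-reduce conflict; the accept item [T' → T .] counts as a complete item here).

Augment with T' → T and build the canonical LR(0) collection (I0 = CLOSURE({[T' → . T]}), then GOTO on every symbol after a dot until no new states appear). It has 14 states:
  I0: { [T → . e F], [T → . e], [T' → . T] }  — shift
  I1: { [T' → T .] }  — accept
  I2: { [F → . T], [F → . a c], [F → . c a a], [F → . c c], [F → . e e T], [T → . e F], [T → . e], [T → e . F], [T → e .] }  — shift, reduce
  I3: { [T → e F .] }  — reduce
  I4: { [F → T .] }  — reduce
  I5: { [F → a . c] }  — shift
  I6: { [F → c . a a], [F → c . c] }  — shift
  I7: { [F → . T], [F → . a c], [F → . c a a], [F → . c c], [F → . e e T], [F → e . e T], [T → . e F], [T → . e], [T → e . F], [T → e .] }  — shift, reduce
  I8: { [F → . T], [F → . a c], [F → . c a a], [F → . c c], [F → . e e T], [F → e . e T], [F → e e . T], [T → . e F], [T → . e], [T → e . F], [T → e .] }  — shift, reduce
  I9: { [F → T .], [F → e e T .] }  — 2 reduces
  I10: { [F → c a . a] }  — shift
  I11: { [F → c c .] }  — reduce
  I12: { [F → c a a .] }  — reduce
  I13: { [F → a c .] }  — reduce

Conflict in state I2:
  Shift-reduce conflict between [T → e .] and [F → . a c]
So the grammar is NOT LR(0).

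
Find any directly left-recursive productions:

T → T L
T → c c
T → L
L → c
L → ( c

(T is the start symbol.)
Yes, T is left-recursive

T → T L: LEFT RECURSIVE (starts with T)
T → c c: starts with c
T → L: starts with L
L → c: starts with c
L → ( c: starts with '('

The grammar has direct left recursion on: T.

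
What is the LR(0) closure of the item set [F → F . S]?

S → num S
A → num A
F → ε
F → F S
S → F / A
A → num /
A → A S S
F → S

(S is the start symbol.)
{ [F → . F S], [F → . S], [F → .], [F → F . S], [S → . F / A], [S → . num S] }

Start with: [F → F . S]
  [F → F . S] has the dot before S: add [S → . num S], [S → . F / A]
  [S → . F / A] has the dot before F: add [F → .], [F → . F S], [F → . S]
No further items can be added.

CLOSURE = { [F → . F S], [F → . S], [F → .], [F → F . S], [S → . F / A], [S → . num S] }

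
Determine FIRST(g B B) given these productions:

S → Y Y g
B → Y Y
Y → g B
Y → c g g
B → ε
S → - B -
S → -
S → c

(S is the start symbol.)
{ 'g' }

To compute FIRST(g B B), process the symbols left to right:
Symbol g is a terminal. Add 'g' and stop.
FIRST(g B B) = { 'g' }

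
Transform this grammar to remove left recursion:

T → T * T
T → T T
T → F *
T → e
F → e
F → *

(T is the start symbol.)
T is directly left-recursive. The standard transformation for
  A → A α₁ | ... | A α_m | β₁ | ... | β_n
is
  A  → β₁ A' | ... | β_n A'
  A' → α₁ A' | ... | α_m A' | ε

T → F * becomes T → F * T'
T → e becomes T → e T'
T → T * T becomes T' → * T T'
T → T T becomes T' → T T'
Add T' → ε

Productions for other non-terminals are unchanged:
  F → e
  F → *

Resulting grammar:
T → F * T'
T → e T'
T' → * T T'
T' → T T'
T' → ε
F → e
F → *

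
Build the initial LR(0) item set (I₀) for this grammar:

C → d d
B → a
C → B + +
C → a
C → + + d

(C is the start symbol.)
First, augment the grammar with C' → C
I₀ = CLOSURE({ [C' → . C] }):
  [C' → . C] has the dot before C: add [C → . d d], [C → . B + +], [C → . a], [C → . + + d]
  [C → . B + +] has the dot before B: add [B → . a]
No further items can be added.

I₀ = { [B → . a], [C → . + + d], [C → . B + +], [C → . a], [C → . d d], [C' → . C] }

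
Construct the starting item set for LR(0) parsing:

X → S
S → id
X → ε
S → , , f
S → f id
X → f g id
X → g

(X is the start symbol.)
{ [S → . , , f], [S → . f id], [S → . id], [X → . S], [X → . f g id], [X → . g], [X → .], [X' → . X] }

First, augment the grammar with X' → X
I₀ = CLOSURE({ [X' → . X] }):
  [X' → . X] has the dot before X: add [X → . S], [X → .], [X → . f g id], [X → . g]
  [X → . S] has the dot before S: add [S → . id], [S → . , , f], [S → . f id]
No further items can be added.

I₀ = { [S → . , , f], [S → . f id], [S → . id], [X → . S], [X → . f g id], [X → . g], [X → .], [X' → . X] }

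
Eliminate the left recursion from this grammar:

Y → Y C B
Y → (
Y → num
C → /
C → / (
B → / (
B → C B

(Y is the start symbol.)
Y → ( Y'
Y → num Y'
Y' → C B Y'
Y' → ε
C → /
C → / (
B → / (
B → C B

Y is directly left-recursive. The standard transformation for
  A → A α₁ | ... | A α_m | β₁ | ... | β_n
is
  A  → β₁ A' | ... | β_n A'
  A' → α₁ A' | ... | α_m A' | ε

Y → ( becomes Y → ( Y'
Y → num becomes Y → num Y'
Y → Y C B becomes Y' → C B Y'
Add Y' → ε

Productions for other non-terminals are unchanged:
  C → /
  C → / (
  B → / (
  B → C B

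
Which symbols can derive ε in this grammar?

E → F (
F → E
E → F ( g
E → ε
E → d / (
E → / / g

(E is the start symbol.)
A non-terminal is nullable if it can derive ε (the empty string): either it has an ε-production, or it has a production whose right-hand side consists entirely of nullable non-terminals.

ε-productions: E → ε
So E is immediately nullable.
F → E: every symbol on the right is nullable, so F is nullable too.
Every non-terminal is now nullable.
Nullable = { 'E', 'F' }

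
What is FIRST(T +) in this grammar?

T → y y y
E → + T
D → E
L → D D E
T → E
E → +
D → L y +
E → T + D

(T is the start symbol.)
FIRST sets of the non-terminals involved (from the grammar, by fixed-point iteration):
  FIRST(T) = { '+', 'y' }

To compute FIRST(T +), process the symbols left to right:
Symbol T is a non-terminal. Add FIRST(T) \ {ε} = { '+', 'y' }
T is not nullable (ε ∉ FIRST(T)), so stop here.
FIRST(T +) = { '+', 'y' }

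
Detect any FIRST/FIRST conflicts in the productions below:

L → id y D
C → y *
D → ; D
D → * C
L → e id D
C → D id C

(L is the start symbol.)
No FIRST/FIRST conflicts.

A FIRST/FIRST conflict occurs when two productions N → α and N → β for the same non-terminal have FIRST(α) ∩ FIRST(β) ≠ ∅ (with ε ∈ FIRST of a nullable right-hand side, so two nullable alternatives also conflict).

FIRST sets of the non-terminals at (or reachable through a nullable prefix from) the front of some alternative:
  FIRST(D) = { '*', ';' }

Productions for L:
  L → id y D: FIRST = { 'id' }
  L → e id D: FIRST = { 'e' }
Productions for C:
  C → y *: FIRST = { 'y' }
  C → D id C: FIRST = { '*', ';' }
Productions for D:
  D → ; D: FIRST = { ';' }
  D → * C: FIRST = { '*' }

All alternatives of each non-terminal have pairwise disjoint FIRST sets.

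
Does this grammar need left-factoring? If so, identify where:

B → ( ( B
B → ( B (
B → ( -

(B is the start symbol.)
Yes, B has productions with common prefix '('

Left-factoring is needed when two productions for the same non-terminal
share a common prefix on the right-hand side.

Productions for B:
  B → ( ( B
  B → ( B (
  B → ( -

Found common prefix '(' in productions for B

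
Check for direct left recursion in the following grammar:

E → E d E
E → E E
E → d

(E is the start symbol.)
Yes, E is left-recursive

E → E d E: LEFT RECURSIVE (starts with E)
E → E E: LEFT RECURSIVE (starts with E)
E → d: starts with d

The grammar has direct left recursion on: E.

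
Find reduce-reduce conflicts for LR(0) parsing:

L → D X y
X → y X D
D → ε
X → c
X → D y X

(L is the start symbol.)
A reduce-reduce conflict occurs when an LR(0) state has two complete items [A → α .] and [B → β .] — both call for a reduction, and with no lookahead the parser cannot choose between them.

Augment with L' → L and build the canonical LR(0) collection (I0 = CLOSURE({[L' → . L]}), then GOTO on every symbol after a dot until no new states appear). It has 12 states:
  I0: { [D → .], [L → . D X y], [L' → . L] }  — reduce
  I1: { [D → .], [L → D . X y], [X → . D y X], [X → . c], [X → . y X D] }  — shift, reduce
  I2: { [L' → L .] }  — accept
  I3: { [X → D . y X] }  — shift
  I4: { [L → D X . y] }  — shift
  I5: { [X → c .] }  — reduce
  I6: { [D → .], [X → . D y X], [X → . c], [X → . y X D], [X → y . X D] }  — shift, reduce
  I7: { [D → .], [X → y X . D] }  — reduce
  I8: { [X → y X D .] }  — reduce
  I9: { [L → D X y .] }  — reduce
  I10: { [D → .], [X → . D y X], [X → . c], [X → . y X D], [X → D y . X] }  — shift, reduce
  I11: { [X → D y X .] }  — reduce

No state contains more than one complete item.

Answer: No reduce-reduce conflicts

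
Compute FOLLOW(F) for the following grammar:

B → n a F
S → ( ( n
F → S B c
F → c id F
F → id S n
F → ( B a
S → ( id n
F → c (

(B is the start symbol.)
To compute FOLLOW(F), find every occurrence of F on a right-hand side N → α F β: add FIRST(β) \ {ε}, and if β is empty or nullable also add FOLLOW(N). Iterate to a fixed point.

In B → n a F: F is at the end, add FOLLOW(B)
In F → c id F: F is at the end; this adds FOLLOW(F) to itself — nothing new

The FOLLOW sets referred to above (computed the same way, to a fixed point):
  FOLLOW(B) = { $, 'a', 'c' }

Taking the union: FOLLOW(F) = { $, 'a', 'c' }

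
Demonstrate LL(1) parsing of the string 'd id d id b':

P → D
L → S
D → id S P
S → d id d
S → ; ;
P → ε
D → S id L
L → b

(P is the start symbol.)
LL(1) parsing maintains a stack (initially the start symbol over $) and the input. At each step: if the stack top is a terminal, match it against the current input token; if it is a non-terminal N, replace it with the RHS of M[N, lookahead] (the unique production whose predict set contains the lookahead).

Stack is shown with the top on the left.

Stack          Input          Action
------------------------------------
P $            d id d id b $  output P → D
D $            d id d id b $  output D → S id L
S id L $       d id d id b $  output S → d id d
d id d id L $  d id d id b $  match 'd'
id d id L $    id d id b $    match 'id'
d id L $       d id b $       match 'd'
id L $         id b $         match 'id'
L $            b $            output L → b
b $            b $            match 'b'
$              $              accept

The string is accepted.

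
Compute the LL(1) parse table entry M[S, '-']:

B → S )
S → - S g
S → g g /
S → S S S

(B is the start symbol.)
S → - S g, S → S S S

To find M[S, '-'], we find productions for S where '-' is in the predict set (PREDICT(N → α) = (FIRST(α) \ {ε}) ∪ (FOLLOW(N) if α ⇒* ε)).

Relevant sets:
  FIRST(S) = { '-', 'g' }

S → - S g: PREDICT = { '-' }
  '-' is in predict set, so this production goes in M[S, '-']
S → g g /: PREDICT = { 'g' }
S → S S S: PREDICT = { '-', 'g' }
  '-' is in predict set, so this production goes in M[S, '-']

M[S, '-'] = S → - S g, S → S S S  (a multiply-defined cell — the grammar is not LL(1))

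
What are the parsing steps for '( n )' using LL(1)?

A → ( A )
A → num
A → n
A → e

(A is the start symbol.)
LL(1) parsing maintains a stack (initially the start symbol over $) and the input. At each step: if the stack top is a terminal, match it against the current input token; if it is a non-terminal N, replace it with the RHS of M[N, lookahead] (the unique production whose predict set contains the lookahead).

Stack is shown with the top on the left.

Stack    Input    Action
------------------------
A $      ( n ) $  output A → ( A )
( A ) $  ( n ) $  match '('
A ) $    n ) $    output A → n
n ) $    n ) $    match 'n'
) $      ) $      match ')'
$        $        accept

The string is accepted.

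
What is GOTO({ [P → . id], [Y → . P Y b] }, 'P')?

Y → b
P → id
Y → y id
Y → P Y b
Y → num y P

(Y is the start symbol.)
{ [P → . id], [Y → . P Y b], [Y → . b], [Y → . num y P], [Y → . y id], [Y → P . Y b] }

GOTO(I, 'P') = CLOSURE({ [A → αX.β] : [A → α.Xβ] ∈ I, X = 'P' })

Items with dot before 'P', with the dot advanced:
  [Y → . P Y b] → [Y → P . Y b]
Closure of the advanced items:
  [Y → P . Y b] has the dot before Y: add [Y → . b], [Y → . y id], [Y → . P Y b], [Y → . num y P]
  [Y → . P Y b] has the dot before P: add [P → . id]

GOTO = { [P → . id], [Y → . P Y b], [Y → . b], [Y → . num y P], [Y → . y id], [Y → P . Y b] }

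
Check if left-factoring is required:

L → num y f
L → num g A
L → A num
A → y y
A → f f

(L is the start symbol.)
Left-factoring is needed when two productions for the same non-terminal
share a common prefix on the right-hand side.

Productions for L:
  L → num y f
  L → num g A
  L → A num
Productions for A:
  A → y y
  A → f f

Found common prefix 'num' in productions for L

Answer: Yes, L has productions with common prefix 'num'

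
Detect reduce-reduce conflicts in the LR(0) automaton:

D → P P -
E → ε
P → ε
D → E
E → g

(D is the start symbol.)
A reduce-reduce conflict occurs when an LR(0) state has two complete items [A → α .] and [B → β .] — both call for a reduction, and with no lookahead the parser cannot choose between them.

Augment with D' → D and build the canonical LR(0) collection (I0 = CLOSURE({[D' → . D]}), then GOTO on every symbol after a dot until no new states appear). It has 7 states:
  I0: { [D → . E], [D → . P P -], [D' → . D], [E → . g], [E → .], [P → .] }  — shift, 2 reduces
  I1: { [D' → D .] }  — accept
  I2: { [D → E .] }  — reduce
  I3: { [D → P . P -], [P → .] }  — reduce
  I4: { [E → g .] }  — reduce
  I5: { [D → P P . -] }  — shift
  I6: { [D → P P - .] }  — reduce

I0 contains complete items [E → .], [P → .] — reduce-reduce conflict.

Answer: Yes — I0: [E → .] vs [P → .]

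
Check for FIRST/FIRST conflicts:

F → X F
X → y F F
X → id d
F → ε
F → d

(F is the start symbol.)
No FIRST/FIRST conflicts.

FIRST sets of the non-terminals at (or reachable through a nullable prefix from) the front of some alternative:
  FIRST(X) = { 'id', 'y' }

Productions for F:
  F → X F: FIRST = { 'id', 'y' }
  F → ε: FIRST = { ε }
  F → d: FIRST = { 'd' }
Productions for X:
  X → y F F: FIRST = { 'y' }
  X → id d: FIRST = { 'id' }

All alternatives of each non-terminal have pairwise disjoint FIRST sets.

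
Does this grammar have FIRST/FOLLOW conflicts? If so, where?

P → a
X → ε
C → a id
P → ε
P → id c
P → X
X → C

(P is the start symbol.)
No FIRST/FOLLOW conflicts.

Nullable non-terminals: P, X.
FIRST sets used below: FIRST(X) = { 'a', ε }, FIRST(C) = { 'a' }

P: nullable alternative(s) P → ε, P → X; FOLLOW(P) = { $ }
  P → a: FIRST \ {ε} = { 'a' } — disjoint from FOLLOW(P)
  P → ε: FIRST \ {ε} = { } — disjoint from FOLLOW(P)
  P → id c: FIRST \ {ε} = { 'id' } — disjoint from FOLLOW(P)
  P → X: FIRST \ {ε} = { 'a' } — disjoint from FOLLOW(P)

X: nullable alternative(s) X → ε; FOLLOW(X) = { $ }
  X → ε: FIRST \ {ε} = { } — this is the only nullable alternative, skip
  X → C: FIRST \ {ε} = { 'a' } — disjoint from FOLLOW(X)

C has no nullable alternative, so no FIRST/FOLLOW check is needed there.

No FIRST/FOLLOW conflicts found.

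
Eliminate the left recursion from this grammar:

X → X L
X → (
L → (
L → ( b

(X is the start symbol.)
X is directly left-recursive. The standard transformation for
  A → A α₁ | ... | A α_m | β₁ | ... | β_n
is
  A  → β₁ A' | ... | β_n A'
  A' → α₁ A' | ... | α_m A' | ε

X → ( becomes X → ( X'
X → X L becomes X' → L X'
Add X' → ε

Productions for other non-terminals are unchanged:
  L → (
  L → ( b

Resulting grammar:
X → ( X'
X' → L X'
X' → ε
L → (
L → ( b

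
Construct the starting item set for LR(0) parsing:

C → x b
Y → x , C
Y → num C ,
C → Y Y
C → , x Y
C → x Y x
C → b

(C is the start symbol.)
First, augment the grammar with C' → C
I₀ = CLOSURE({ [C' → . C] }):
  [C' → . C] has the dot before C: add [C → . x b], [C → . Y Y], [C → . , x Y], [C → . x Y x], [C → . b]
  [C → . Y Y] has the dot before Y: add [Y → . x , C], [Y → . num C ,]
No further items can be added.

I₀ = { [C → . , x Y], [C → . Y Y], [C → . b], [C → . x Y x], [C → . x b], [C' → . C], [Y → . num C ,], [Y → . x , C] }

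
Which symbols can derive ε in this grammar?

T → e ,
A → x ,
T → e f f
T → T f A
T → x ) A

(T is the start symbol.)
None

There are no ε-productions, so no non-terminal can derive ε.
No non-terminals are nullable.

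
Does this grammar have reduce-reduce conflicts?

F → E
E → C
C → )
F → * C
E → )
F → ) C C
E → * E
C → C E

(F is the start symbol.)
Yes — I1: [C → ) .] vs [E → ) .]; I6: [C → ) .] vs [E → ) .]; I10: [E → C .] vs [F → * C .]; I13: [E → C .] vs [F → ) C C .]

A reduce-reduce conflict occurs when an LR(0) state has two complete items [A → α .] and [B → β .] — both call for a reduction, and with no lookahead the parser cannot choose between them.

Augment with F' → F and build the canonical LR(0) collection (I0 = CLOSURE({[F' → . F]}), then GOTO on every symbol after a dot until no new states appear). It has 14 states:
  I0: { [C → . )], [C → . C E], [E → . )], [E → . * E], [E → . C], [F → . ) C C], [F → . * C], [F → . E], [F' → . F] }  — shift
  I1: { [C → ) .], [C → . )], [C → . C E], [E → ) .], [F → ) . C C] }  — shift, 2 reduces
  I2: { [C → . )], [C → . C E], [E → * . E], [E → . )], [E → . * E], [E → . C], [F → * . C] }  — shift
  I3: { [C → . )], [C → . C E], [C → C . E], [E → . )], [E → . * E], [E → . C], [E → C .] }  — shift, reduce
  I4: { [F → E .] }  — reduce
  I5: { [F' → F .] }  — accept
  I6: { [C → ) .], [E → ) .] }  — 2 reduces
  I7: { [C → . )], [C → . C E], [E → * . E], [E → . )], [E → . * E], [E → . C] }  — shift
  I8: { [C → C E .] }  — reduce
  I9: { [E → * E .] }  — reduce
  I10: { [C → . )], [C → . C E], [C → C . E], [E → . )], [E → . * E], [E → . C], [E → C .], [F → * C .] }  — shift, 2 reduces
  I11: { [C → ) .] }  — reduce
  I12: { [C → . )], [C → . C E], [C → C . E], [E → . )], [E → . * E], [E → . C], [F → ) C . C] }  — shift
  I13: { [C → . )], [C → . C E], [C → C . E], [E → . )], [E → . * E], [E → . C], [E → C .], [F → ) C C .] }  — shift, 2 reduces

I1 contains complete items [C → ) .], [E → ) .] — reduce-reduce conflict.
I6 contains complete items [C → ) .], [E → ) .] — reduce-reduce conflict.
I10 contains complete items [E → C .], [F → * C .] — reduce-reduce conflict.
I13 contains complete items [E → C .], [F → ) C C .] — reduce-reduce conflict.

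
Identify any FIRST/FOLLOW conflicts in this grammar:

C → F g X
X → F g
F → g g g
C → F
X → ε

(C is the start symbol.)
No FIRST/FOLLOW conflicts.

A FIRST/FOLLOW conflict occurs when a non-terminal N has a nullable alternative N → β (β ⇒* ε) and another alternative N → α with FIRST(α) ∩ FOLLOW(N) ≠ ∅: on such a lookahead the parser cannot decide between expanding α and letting N vanish via β.

Nullable non-terminals: X.
FIRST sets used below: FIRST(F) = { 'g' }

X: nullable alternative(s) X → ε; FOLLOW(X) = { $ }
  X → F g: FIRST \ {ε} = { 'g' } — disjoint from FOLLOW(X)
  X → ε: FIRST \ {ε} = { } — this is the only nullable alternative, skip

C, F have no nullable alternative, so no FIRST/FOLLOW check is needed there.

No FIRST/FOLLOW conflicts found.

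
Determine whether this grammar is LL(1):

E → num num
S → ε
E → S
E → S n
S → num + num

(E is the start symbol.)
No. Predict set conflict for E: { 'num' }

Relevant sets:
  FIRST(S) = { 'num', ε }
  FOLLOW(E) = { $ }
  FOLLOW(S) = { $, 'n' }

For E:
  PREDICT(E → num num) = { 'num' }
  PREDICT(E → S) = { $, 'num' }
  PREDICT(E → S n) = { 'n', 'num' }
For S:
  PREDICT(S → ε) = { $, 'n' }
  PREDICT(S → num '+' num) = { 'num' }

Conflict found: Predict set conflict for E: { 'num' }
The grammar is NOT LL(1).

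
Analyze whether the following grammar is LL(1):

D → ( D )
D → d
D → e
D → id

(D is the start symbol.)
Yes, the grammar is LL(1).

A grammar is LL(1) if for each non-terminal N with multiple productions, the predict sets of those productions are pairwise disjoint, where PREDICT(N → α) = (FIRST(α) \ {ε}) ∪ (FOLLOW(N) if α ⇒* ε).

For D:
  PREDICT(D → '(' D ')') = { '(' }
  PREDICT(D → d) = { 'd' }
  PREDICT(D → e) = { 'e' }
  PREDICT(D → id) = { 'id' }

All predict sets are disjoint. The grammar IS LL(1).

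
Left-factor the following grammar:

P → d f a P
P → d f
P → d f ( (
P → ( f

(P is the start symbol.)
Left-factoring transforms A → αβ₁ | αβ₂ into A → αA' and A' → β₁ | β₂
(α is the longest common prefix among the alternatives). Repeat until
no nonterminal has two alternatives with a common prefix.

Round 1: P has alternatives sharing prefix 'd f'. Introduce P': P → d f P'
  Add: P' → a P
  Add: P' → ε
  Add: P' → ( (

No remaining common prefixes — done.

Resulting grammar:
P → d f P'
P' → a P
P' → ε
P' → ( (
P → ( f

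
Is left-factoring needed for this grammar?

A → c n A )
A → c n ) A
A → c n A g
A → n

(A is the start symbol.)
Yes, A has productions with common prefix 'c n'

Left-factoring is needed when two productions for the same non-terminal
share a common prefix on the right-hand side.

Productions for A:
  A → c n A )
  A → c n ) A
  A → c n A g
  A → n

Found common prefix 'c n' in productions for A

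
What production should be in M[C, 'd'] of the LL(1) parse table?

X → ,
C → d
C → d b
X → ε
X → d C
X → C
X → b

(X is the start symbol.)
C → d, C → d b

To find M[C, 'd'], we find productions for C where 'd' is in the predict set (PREDICT(N → α) = (FIRST(α) \ {ε}) ∪ (FOLLOW(N) if α ⇒* ε)).

C → d: PREDICT = { 'd' }
  'd' is in predict set, so this production goes in M[C, 'd']
C → d b: PREDICT = { 'd' }
  'd' is in predict set, so this production goes in M[C, 'd']

M[C, 'd'] = C → d, C → d b  (a multiply-defined cell — the grammar is not LL(1))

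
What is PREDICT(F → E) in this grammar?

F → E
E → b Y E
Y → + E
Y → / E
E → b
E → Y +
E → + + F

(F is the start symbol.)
PREDICT(F → E) = (FIRST(RHS) \ {ε}) ∪ (FOLLOW(F) if ε ∈ FIRST(RHS), i.e. RHS ⇒* ε)
FIRST(E) = { '+', '/', 'b' }
FIRST(E) = { '+', '/', 'b' }
ε ∉ FIRST(E), so FOLLOW(F) is not added.
PREDICT(F → E) = { '+', '/', 'b' }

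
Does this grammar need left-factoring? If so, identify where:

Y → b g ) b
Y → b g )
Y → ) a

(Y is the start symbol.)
Yes, Y has productions with common prefix 'b g )'

Left-factoring is needed when two productions for the same non-terminal
share a common prefix on the right-hand side.

Productions for Y:
  Y → b g ) b
  Y → b g )
  Y → ) a

Found common prefix 'b g )' in productions for Y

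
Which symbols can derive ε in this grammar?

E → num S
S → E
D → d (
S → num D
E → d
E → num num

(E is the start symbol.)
A non-terminal is nullable if it can derive ε (the empty string): either it has an ε-production, or it has a production whose right-hand side consists entirely of nullable non-terminals.

There are no ε-productions, so no non-terminal can derive ε.
No non-terminals are nullable.

Answer: None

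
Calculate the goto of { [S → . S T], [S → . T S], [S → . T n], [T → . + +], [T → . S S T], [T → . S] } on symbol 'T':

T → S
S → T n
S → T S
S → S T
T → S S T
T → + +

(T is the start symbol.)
{ [S → . S T], [S → . T S], [S → . T n], [S → T . S], [S → T . n], [T → . + +], [T → . S S T], [T → . S] }

GOTO(I, 'T') = CLOSURE({ [A → αX.β] : [A → α.Xβ] ∈ I, X = 'T' })

Items with dot before 'T', with the dot advanced:
  [S → . T S] → [S → T . S]
  [S → . T n] → [S → T . n]
Closure of the advanced items:
  [S → T . S] has the dot before S: add [S → . T n], [S → . T S], [S → . S T]
  [S → . T n] has the dot before T: add [T → . S], [T → . S S T], [T → . + +]

GOTO = { [S → . S T], [S → . T S], [S → . T n], [S → T . S], [S → T . n], [T → . + +], [T → . S S T], [T → . S] }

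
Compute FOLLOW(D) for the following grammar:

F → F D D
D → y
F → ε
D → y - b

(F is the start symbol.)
In F → F D D: D is followed by D, add FIRST(D) \ {ε} = { 'y' }
In F → F D D: D is at the end, add FOLLOW(F)

The FOLLOW sets referred to above (computed the same way, to a fixed point):
  FOLLOW(F) = { $, 'y' }

Taking the union: FOLLOW(D) = { $, 'y' }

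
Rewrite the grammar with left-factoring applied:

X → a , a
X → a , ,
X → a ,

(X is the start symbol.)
X → a , X'
X' → a
X' → ,
X' → ε

Left-factoring transforms A → αβ₁ | αβ₂ into A → αA' and A' → β₁ | β₂
(α is the longest common prefix among the alternatives). Repeat until
no nonterminal has two alternatives with a common prefix.

Round 1: X has alternatives sharing prefix 'a ,'. Introduce X': X → a , X'
  Add: X' → a
  Add: X' → ,
  Add: X' → ε

No remaining common prefixes — done.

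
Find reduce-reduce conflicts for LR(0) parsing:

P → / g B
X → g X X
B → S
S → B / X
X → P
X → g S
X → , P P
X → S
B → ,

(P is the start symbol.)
Yes — I11: [B → S .] vs [X → S .]; I14: [B → S .] vs [X → S .]

Augment with P' → P and build the canonical LR(0) collection (I0 = CLOSURE({[P' → . P]}), then GOTO on every symbol after a dot until no new states appear). It has 19 states:
  I0: { [P → . / g B], [P' → . P] }  — shift
  I1: { [P → / . g B] }  — shift
  I2: { [P' → P .] }  — accept
  I3: { [B → . ,], [B → . S], [P → / g . B], [S → . B / X] }  — shift
  I4: { [B → , .] }  — reduce
  I5: { [P → / g B .], [S → B . / X] }  — shift, reduce
  I6: { [B → S .] }  — reduce
  I7: { [B → . ,], [B → . S], [P → . / g B], [S → . B / X], [S → B / . X], [X → . , P P], [X → . P], [X → . S], [X → . g S], [X → . g X X] }  — shift
  I8: { [B → , .], [P → . / g B], [X → , . P P] }  — shift, reduce
  I9: { [S → B . / X] }  — shift
  I10: { [X → P .] }  — reduce
  I11: { [B → S .], [X → S .] }  — 2 reduces
  I12: { [S → B / X .] }  — reduce
  I13: { [B → . ,], [B → . S], [P → . / g B], [S → . B / X], [X → . , P P], [X → . P], [X → . S], [X → . g S], [X → . g X X], [X → g . S], [X → g . X X] }  — shift
  I14: { [B → S .], [X → S .], [X → g S .] }  — 3 reduces
  I15: { [B → . ,], [B → . S], [P → . / g B], [S → . B / X], [X → . , P P], [X → . P], [X → . S], [X → . g S], [X → . g X X], [X → g X . X] }  — shift
  I16: { [X → g X X .] }  — reduce
  I17: { [P → . / g B], [X → , P . P] }  — shift
  I18: { [X → , P P .] }  — reduce

I11 contains complete items [B → S .], [X → S .] — reduce-reduce conflict.
I14 contains complete items [B → S .], [X → S .], [X → g S .] — reduce-reduce conflict.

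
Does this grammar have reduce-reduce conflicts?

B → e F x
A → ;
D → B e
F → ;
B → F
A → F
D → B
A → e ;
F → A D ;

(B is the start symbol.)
A reduce-reduce conflict occurs when an LR(0) state has two complete items [A → α .] and [B → β .] — both call for a reduction, and with no lookahead the parser cannot choose between them.

Augment with B' → B and build the canonical LR(0) collection (I0 = CLOSURE({[B' → . B]}), then GOTO on every symbol after a dot until no new states appear). It has 15 states:
  I0: { [A → . ;], [A → . F], [A → . e ;], [B → . F], [B → . e F x], [B' → . B], [F → . ;], [F → . A D ;] }  — shift
  I1: { [A → ; .], [F → ; .] }  — 2 reduces
  I2: { [A → . ;], [A → . F], [A → . e ;], [B → . F], [B → . e F x], [D → . B e], [D → . B], [F → . ;], [F → . A D ;], [F → A . D ;] }  — shift
  I3: { [B' → B .] }  — accept
  I4: { [A → F .], [B → F .] }  — 2 reduces
  I5: { [A → . ;], [A → . F], [A → . e ;], [A → e . ;], [B → e . F x], [F → . ;], [F → . A D ;] }  — shift
  I6: { [A → ; .], [A → e ; .], [F → ; .] }  — 3 reduces
  I7: { [A → F .], [B → e F . x] }  — shift, reduce
  I8: { [A → e . ;] }  — shift
  I9: { [A → e ; .] }  — reduce
  I10: { [B → e F x .] }  — reduce
  I11: { [D → B . e], [D → B .] }  — shift, reduce
  I12: { [F → A D . ;] }  — shift
  I13: { [F → A D ; .] }  — reduce
  I14: { [D → B e .] }  — reduce

I1 contains complete items [A → ; .], [F → ; .] — reduce-reduce conflict.
I4 contains complete items [A → F .], [B → F .] — reduce-reduce conflict.
I6 contains complete items [A → ; .], [A → e ; .], [F → ; .] — reduce-reduce conflict.

Answer: Yes — I1: [A → ; .] vs [F → ; .]; I4: [A → F .] vs [B → F .]; I6: [A → ; .] vs [A → e ; .]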